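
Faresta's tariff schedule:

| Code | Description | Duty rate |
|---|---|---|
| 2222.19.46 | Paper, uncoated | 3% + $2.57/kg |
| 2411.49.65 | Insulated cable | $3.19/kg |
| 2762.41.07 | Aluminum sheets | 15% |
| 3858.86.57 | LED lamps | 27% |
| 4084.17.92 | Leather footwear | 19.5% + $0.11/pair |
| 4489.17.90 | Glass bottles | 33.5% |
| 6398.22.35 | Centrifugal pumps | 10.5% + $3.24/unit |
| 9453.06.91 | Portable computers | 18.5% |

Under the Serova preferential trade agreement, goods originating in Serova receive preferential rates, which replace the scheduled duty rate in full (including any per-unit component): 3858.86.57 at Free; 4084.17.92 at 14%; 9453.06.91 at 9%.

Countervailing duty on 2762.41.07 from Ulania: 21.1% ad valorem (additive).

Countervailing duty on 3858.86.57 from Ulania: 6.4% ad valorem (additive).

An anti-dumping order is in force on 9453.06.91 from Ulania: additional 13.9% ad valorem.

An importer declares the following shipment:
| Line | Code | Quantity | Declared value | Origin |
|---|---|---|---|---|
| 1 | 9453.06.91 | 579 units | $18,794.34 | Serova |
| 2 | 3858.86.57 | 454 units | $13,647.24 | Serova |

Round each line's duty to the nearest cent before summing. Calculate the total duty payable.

Line 1 (9453.06.91, Serova, 579 units, $18,794.34):
Base rate for 9453.06.91 is 18.5%.
Origin Serova qualifies under the Faresta–Serova agreement and 9453.06.91 is covered: preferential rate 9% applies instead.
The additional-duty order on 9453.06.91 targets Ulania, not Serova; it does not apply.
Duty = $18,794.34 × 9% = $1,691.49.
Line 2 (3858.86.57, Serova, 454 units, $13,647.24):
Base rate for 3858.86.57 is 27%.
Origin Serova qualifies under the Faresta–Serova agreement and 3858.86.57 is covered: preferential rate Free applies instead.
The additional-duty order on 3858.86.57 targets Ulania, not Serova; it does not apply.
Duty = $13,647.24 × 0% = $0.00.
Total = $1,691.49 + $0.00 = $1,691.49.

$1,691.49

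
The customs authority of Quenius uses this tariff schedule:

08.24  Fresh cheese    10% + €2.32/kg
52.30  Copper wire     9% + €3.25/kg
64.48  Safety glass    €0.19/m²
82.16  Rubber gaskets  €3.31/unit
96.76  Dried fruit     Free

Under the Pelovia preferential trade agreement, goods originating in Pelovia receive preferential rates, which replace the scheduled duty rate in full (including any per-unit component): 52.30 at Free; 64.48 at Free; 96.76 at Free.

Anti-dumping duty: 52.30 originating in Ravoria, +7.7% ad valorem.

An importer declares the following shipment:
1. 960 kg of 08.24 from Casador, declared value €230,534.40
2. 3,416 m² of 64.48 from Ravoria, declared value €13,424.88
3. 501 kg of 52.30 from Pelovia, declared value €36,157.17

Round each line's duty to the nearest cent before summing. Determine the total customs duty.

Line 1 (08.24, Casador, 960 kg, €230,534.40):
Base rate for 08.24 is 10% + €2.32/kg.
Duty = €230,534.40 × 10% + 960 × €2.32 = €25,280.64.
Line 2 (64.48, Ravoria, 3,416 m², €13,424.88):
Base rate for 64.48 is €0.19/m².
64.48 has an FTA preferential rate, but origin Ravoria is not Pelovia; base rate stands.
Duty = 3,416 × €0.19 = €649.04.
Line 3 (52.30, Pelovia, 501 kg, €36,157.17):
Base rate for 52.30 is 9% + €3.25/kg.
Origin Pelovia qualifies under the Quenius–Pelovia agreement and 52.30 is covered: preferential rate Free applies instead.
The additional-duty order on 52.30 targets Ravoria, not Pelovia; it does not apply.
Duty = €36,157.17 × 0% = €0.00.
Total = €25,280.64 + €649.04 + €0.00 = €25,929.68.

€25,929.68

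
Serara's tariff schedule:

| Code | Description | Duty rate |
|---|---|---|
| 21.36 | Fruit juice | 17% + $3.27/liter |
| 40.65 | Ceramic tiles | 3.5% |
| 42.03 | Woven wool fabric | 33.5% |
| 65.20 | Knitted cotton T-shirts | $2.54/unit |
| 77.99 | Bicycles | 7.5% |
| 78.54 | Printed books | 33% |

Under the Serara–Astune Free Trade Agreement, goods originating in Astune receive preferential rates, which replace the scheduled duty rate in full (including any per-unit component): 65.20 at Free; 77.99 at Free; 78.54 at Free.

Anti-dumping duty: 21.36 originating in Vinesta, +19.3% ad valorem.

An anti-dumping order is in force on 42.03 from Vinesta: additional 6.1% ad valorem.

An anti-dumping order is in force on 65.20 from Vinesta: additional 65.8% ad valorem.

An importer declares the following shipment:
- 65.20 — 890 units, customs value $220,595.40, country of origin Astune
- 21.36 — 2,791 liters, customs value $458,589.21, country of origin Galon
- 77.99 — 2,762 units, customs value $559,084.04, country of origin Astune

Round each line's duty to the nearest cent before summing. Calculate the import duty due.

$87,086.74

Line 1 (65.20, Astune, 890 units, $220,595.40):
Base rate for 65.20 is $2.54/unit.
Origin Astune qualifies under the Serara–Astune agreement and 65.20 is covered: preferential rate Free applies instead.
The additional-duty order on 65.20 targets Vinesta, not Astune; it does not apply.
Duty = $220,595.40 × 0% = $0.00.
Line 2 (21.36, Galon, 2,791 liters, $458,589.21):
Base rate for 21.36 is 17% + $3.27/liter.
The additional-duty order on 21.36 targets Vinesta, not Galon; it does not apply.
Duty = $458,589.21 × 17% + 2,791 × $3.27 = $87,086.74.
Line 3 (77.99, Astune, 2,762 units, $559,084.04):
Base rate for 77.99 is 7.5%.
Origin Astune qualifies under the Serara–Astune agreement and 77.99 is covered: preferential rate Free applies instead.
Duty = $559,084.04 × 0% = $0.00.
Total = $0.00 + $87,086.74 + $0.00 = $87,086.74.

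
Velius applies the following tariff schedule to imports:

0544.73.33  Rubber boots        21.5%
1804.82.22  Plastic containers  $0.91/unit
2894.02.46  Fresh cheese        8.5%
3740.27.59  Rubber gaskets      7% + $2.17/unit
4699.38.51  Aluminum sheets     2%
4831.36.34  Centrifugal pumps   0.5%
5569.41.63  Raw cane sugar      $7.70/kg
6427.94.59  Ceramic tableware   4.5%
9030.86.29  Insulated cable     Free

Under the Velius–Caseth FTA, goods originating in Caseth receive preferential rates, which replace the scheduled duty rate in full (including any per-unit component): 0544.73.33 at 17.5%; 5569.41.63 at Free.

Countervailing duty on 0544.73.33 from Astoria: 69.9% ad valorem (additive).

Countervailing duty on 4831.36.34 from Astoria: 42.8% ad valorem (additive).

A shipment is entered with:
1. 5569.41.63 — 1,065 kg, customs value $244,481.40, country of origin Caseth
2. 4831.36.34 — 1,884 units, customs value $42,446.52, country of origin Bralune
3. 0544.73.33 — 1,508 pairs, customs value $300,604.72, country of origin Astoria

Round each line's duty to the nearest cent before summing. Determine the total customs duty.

Line 1 (5569.41.63, Caseth, 1,065 kg, $244,481.40):
Base rate for 5569.41.63 is $7.70/kg.
Origin Caseth qualifies under the Velius–Caseth agreement and 5569.41.63 is covered: preferential rate Free applies instead.
Duty = $244,481.40 × 0% = $0.00.
Line 2 (4831.36.34, Bralune, 1,884 units, $42,446.52):
Base rate for 4831.36.34 is 0.5%.
The additional-duty order on 4831.36.34 targets Astoria, not Bralune; it does not apply.
Duty = $42,446.52 × 0.5% = $212.23.
Line 3 (0544.73.33, Astoria, 1,508 pairs, $300,604.72):
Base rate for 0544.73.33 is 21.5%.
0544.73.33 has an FTA preferential rate, but origin Astoria is not Caseth; base rate stands.
Additional duty on 0544.73.33 from Astoria: +69.9%. Applied ad valorem rate: 21.5% + 69.9% = 91.4%.
Duty = $300,604.72 × 91.4% = $274,752.71.
Total = $0.00 + $212.23 + $274,752.71 = $274,964.94.

$274,964.94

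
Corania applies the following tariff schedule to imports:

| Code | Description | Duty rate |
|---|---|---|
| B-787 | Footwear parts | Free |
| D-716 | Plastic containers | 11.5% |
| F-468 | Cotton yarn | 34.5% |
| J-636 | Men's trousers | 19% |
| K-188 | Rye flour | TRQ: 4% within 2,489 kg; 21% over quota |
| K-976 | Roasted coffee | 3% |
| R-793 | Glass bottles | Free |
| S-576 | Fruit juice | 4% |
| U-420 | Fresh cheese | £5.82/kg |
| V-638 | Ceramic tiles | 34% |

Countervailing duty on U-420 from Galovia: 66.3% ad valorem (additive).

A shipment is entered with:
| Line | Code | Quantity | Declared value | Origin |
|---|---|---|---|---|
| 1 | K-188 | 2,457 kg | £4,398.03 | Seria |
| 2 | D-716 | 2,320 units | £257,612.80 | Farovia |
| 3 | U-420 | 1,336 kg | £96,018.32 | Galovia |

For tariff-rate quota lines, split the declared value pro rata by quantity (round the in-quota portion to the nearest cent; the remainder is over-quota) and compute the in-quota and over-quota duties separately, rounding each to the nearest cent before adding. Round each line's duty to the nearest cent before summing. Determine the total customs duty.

£101,237.06

Line 1 (K-188, Seria, 2,457 kg, £4,398.03):
Code K-188 is under a tariff-rate quota (threshold 2,489 kg). Quantity 2,457 kg is within the quota, so the in-quota rate 4% applies to the full value.
Duty = £4,398.03 × 4% = £175.92.
Line 2 (D-716, Farovia, 2,320 units, £257,612.80):
Base rate for D-716 is 11.5%.
Duty = £257,612.80 × 11.5% = £29,625.47.
Line 3 (U-420, Galovia, 1,336 kg, £96,018.32):
Base rate for U-420 is £5.82/kg.
Additional duty on U-420 from Galovia: +66.3% ad valorem. Applied ad valorem rate = 66.3%.
Duty = £96,018.32 × 66.3% + 1,336 × £5.82 = £71,435.67.
Total = £175.92 + £29,625.47 + £71,435.67 = £101,237.06.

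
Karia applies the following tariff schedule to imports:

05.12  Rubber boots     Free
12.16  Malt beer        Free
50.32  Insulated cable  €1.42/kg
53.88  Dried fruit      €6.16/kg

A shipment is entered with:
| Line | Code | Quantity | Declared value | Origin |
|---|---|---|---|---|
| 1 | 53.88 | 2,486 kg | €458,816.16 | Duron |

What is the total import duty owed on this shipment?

Line 1 (53.88, Duron, 2,486 kg, €458,816.16):
Base rate for 53.88 is €6.16/kg.
Duty = 2,486 × €6.16 = €15,313.76.

€15,313.76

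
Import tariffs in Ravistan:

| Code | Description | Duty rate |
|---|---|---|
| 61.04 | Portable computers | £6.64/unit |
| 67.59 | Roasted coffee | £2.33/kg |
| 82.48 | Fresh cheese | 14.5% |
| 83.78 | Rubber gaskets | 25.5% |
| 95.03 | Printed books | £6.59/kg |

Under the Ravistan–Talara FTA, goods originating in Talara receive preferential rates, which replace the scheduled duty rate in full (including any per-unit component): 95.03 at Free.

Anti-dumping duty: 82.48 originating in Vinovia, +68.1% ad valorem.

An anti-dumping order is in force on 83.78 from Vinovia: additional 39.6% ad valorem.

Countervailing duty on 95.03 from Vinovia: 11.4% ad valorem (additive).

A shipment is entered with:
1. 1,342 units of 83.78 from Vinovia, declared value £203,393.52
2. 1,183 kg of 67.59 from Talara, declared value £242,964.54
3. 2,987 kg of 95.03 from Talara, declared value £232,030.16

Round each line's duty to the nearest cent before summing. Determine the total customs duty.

£135,165.57

Line 1 (83.78, Vinovia, 1,342 units, £203,393.52):
Base rate for 83.78 is 25.5%.
Additional duty on 83.78 from Vinovia: +39.6%. Applied ad valorem rate: 25.5% + 39.6% = 65.1%.
Duty = £203,393.52 × 65.1% = £132,409.18.
Line 2 (67.59, Talara, 1,183 kg, £242,964.54):
Base rate for 67.59 is £2.33/kg.
Origin Talara is the FTA partner but 67.59 is not on the preference list; base rate stands.
Duty = 1,183 × £2.33 = £2,756.39.
Line 3 (95.03, Talara, 2,987 kg, £232,030.16):
Base rate for 95.03 is £6.59/kg.
Origin Talara qualifies under the Ravistan–Talara agreement and 95.03 is covered: preferential rate Free applies instead.
The additional-duty order on 95.03 targets Vinovia, not Talara; it does not apply.
Duty = £232,030.16 × 0% = £0.00.
Total = £132,409.18 + £2,756.39 + £0.00 = £135,165.57.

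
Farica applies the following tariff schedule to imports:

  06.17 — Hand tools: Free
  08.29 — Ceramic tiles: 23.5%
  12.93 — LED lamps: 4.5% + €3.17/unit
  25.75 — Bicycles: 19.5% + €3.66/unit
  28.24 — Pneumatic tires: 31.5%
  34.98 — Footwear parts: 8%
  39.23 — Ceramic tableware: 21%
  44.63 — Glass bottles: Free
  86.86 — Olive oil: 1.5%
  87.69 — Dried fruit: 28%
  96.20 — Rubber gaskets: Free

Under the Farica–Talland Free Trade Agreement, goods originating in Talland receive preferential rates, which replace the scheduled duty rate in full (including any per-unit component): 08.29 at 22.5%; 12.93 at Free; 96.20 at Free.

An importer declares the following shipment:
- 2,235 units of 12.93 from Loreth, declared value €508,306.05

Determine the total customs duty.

€29,958.72

Line 1 (12.93, Loreth, 2,235 units, €508,306.05):
Base rate for 12.93 is 4.5% + €3.17/unit.
12.93 has an FTA preferential rate, but origin Loreth is not Talland; base rate stands.
Duty = €508,306.05 × 4.5% + 2,235 × €3.17 = €29,958.72.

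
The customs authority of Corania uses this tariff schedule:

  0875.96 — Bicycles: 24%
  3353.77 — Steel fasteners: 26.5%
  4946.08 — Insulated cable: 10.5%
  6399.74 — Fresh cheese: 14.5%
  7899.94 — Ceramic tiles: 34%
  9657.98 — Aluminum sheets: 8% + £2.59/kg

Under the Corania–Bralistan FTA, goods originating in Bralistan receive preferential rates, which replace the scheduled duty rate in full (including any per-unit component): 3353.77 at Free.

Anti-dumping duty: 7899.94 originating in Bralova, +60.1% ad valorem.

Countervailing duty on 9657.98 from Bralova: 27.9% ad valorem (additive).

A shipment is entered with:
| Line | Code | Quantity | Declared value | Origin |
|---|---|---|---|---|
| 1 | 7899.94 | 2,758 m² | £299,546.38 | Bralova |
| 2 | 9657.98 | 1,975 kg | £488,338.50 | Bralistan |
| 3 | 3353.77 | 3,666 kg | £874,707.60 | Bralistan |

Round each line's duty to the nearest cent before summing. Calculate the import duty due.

£326,055.47

Line 1 (7899.94, Bralova, 2,758 m², £299,546.38):
Base rate for 7899.94 is 34%.
Additional duty on 7899.94 from Bralova: +60.1%. Applied ad valorem rate: 34% + 60.1% = 94.1%.
Duty = £299,546.38 × 94.1% = £281,873.14.
Line 2 (9657.98, Bralistan, 1,975 kg, £488,338.50):
Base rate for 9657.98 is 8% + £2.59/kg.
Origin Bralistan is the FTA partner but 9657.98 is not on the preference list; base rate stands.
The additional-duty order on 9657.98 targets Bralova, not Bralistan; it does not apply.
Duty = £488,338.50 × 8% + 1,975 × £2.59 = £44,182.33.
Line 3 (3353.77, Bralistan, 3,666 kg, £874,707.60):
Base rate for 3353.77 is 26.5%.
Origin Bralistan qualifies under the Corania–Bralistan agreement and 3353.77 is covered: preferential rate Free applies instead.
Duty = £874,707.60 × 0% = £0.00.
Total = £281,873.14 + £44,182.33 + £0.00 = £326,055.47.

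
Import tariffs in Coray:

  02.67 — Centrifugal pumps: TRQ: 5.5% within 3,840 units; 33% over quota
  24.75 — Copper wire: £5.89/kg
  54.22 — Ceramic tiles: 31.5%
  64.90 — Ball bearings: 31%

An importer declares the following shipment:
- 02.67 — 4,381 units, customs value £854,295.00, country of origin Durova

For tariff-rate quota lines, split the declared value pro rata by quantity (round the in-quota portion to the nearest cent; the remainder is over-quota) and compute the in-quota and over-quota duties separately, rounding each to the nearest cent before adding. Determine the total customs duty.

£75,997.35

Line 1 (02.67, Durova, 4,381 units, £854,295.00):
Code 02.67 is under a tariff-rate quota (threshold 3,840 units). In-quota: 3,840 units at 5.5%; over-quota: 541 units at 33%.
Pro-rata value split: in-quota = £854,295.00 × 3,840/4,381 = £748,800.00; over-quota = £854,295.00 − £748,800.00 = £105,495.00.
In-quota duty = £748,800.00 × 5.5% = £41,184.00. Over-quota duty = £105,495.00 × 33% = £34,813.35.
Line duty = £41,184.00 + £34,813.35 = £75,997.35.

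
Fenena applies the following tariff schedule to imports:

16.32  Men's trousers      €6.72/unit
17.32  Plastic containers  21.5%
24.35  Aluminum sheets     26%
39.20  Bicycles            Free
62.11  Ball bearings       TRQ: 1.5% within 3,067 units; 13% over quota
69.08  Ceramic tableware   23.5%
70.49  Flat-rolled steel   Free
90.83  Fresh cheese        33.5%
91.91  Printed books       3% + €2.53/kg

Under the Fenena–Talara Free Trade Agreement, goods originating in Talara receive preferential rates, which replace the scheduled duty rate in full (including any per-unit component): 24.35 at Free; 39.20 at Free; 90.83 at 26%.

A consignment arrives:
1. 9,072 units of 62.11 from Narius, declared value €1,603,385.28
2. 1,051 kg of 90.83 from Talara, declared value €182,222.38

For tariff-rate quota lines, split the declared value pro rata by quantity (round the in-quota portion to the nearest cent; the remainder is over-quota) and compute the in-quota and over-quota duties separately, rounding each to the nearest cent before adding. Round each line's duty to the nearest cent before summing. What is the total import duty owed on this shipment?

€193,480.82

Line 1 (62.11, Narius, 9,072 units, €1,603,385.28):
Code 62.11 is under a tariff-rate quota (threshold 3,067 units). In-quota: 3,067 units at 1.5%; over-quota: 6,005 units at 13%.
Pro-rata value split: in-quota = €1,603,385.28 × 3,067/9,072 = €542,061.58; over-quota = €1,603,385.28 − €542,061.58 = €1,061,323.70.
In-quota duty = €542,061.58 × 1.5% = €8,130.92. Over-quota duty = €1,061,323.70 × 13% = €137,972.08.
Line duty = €8,130.92 + €137,972.08 = €146,103.00.
Line 2 (90.83, Talara, 1,051 kg, €182,222.38):
Base rate for 90.83 is 33.5%.
Origin Talara qualifies under the Fenena–Talara agreement and 90.83 is covered: preferential rate 26% applies instead.
Duty = €182,222.38 × 26% = €47,377.82.
Total = €146,103.00 + €47,377.82 = €193,480.82.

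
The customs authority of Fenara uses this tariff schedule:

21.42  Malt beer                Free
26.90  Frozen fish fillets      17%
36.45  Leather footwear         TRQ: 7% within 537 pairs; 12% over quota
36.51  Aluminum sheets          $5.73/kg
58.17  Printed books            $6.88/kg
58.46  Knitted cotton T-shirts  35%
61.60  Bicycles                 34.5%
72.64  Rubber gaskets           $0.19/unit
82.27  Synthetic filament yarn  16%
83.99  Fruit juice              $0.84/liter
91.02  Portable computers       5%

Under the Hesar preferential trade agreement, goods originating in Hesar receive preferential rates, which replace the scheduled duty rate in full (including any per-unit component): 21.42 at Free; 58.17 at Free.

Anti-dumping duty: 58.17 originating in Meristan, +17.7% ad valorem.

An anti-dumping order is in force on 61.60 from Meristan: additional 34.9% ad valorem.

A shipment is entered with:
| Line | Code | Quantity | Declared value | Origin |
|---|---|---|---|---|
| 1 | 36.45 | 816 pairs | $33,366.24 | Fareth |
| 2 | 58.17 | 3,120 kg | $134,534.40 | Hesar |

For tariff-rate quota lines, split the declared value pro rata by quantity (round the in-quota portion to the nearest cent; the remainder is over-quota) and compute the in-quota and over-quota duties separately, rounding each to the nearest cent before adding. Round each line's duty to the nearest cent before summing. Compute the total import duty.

$2,906.06

Line 1 (36.45, Fareth, 816 pairs, $33,366.24):
Code 36.45 is under a tariff-rate quota (threshold 537 pairs). In-quota: 537 pairs at 7%; over-quota: 279 pairs at 12%.
Pro-rata value split: in-quota = $33,366.24 × 537/816 = $21,957.93; over-quota = $33,366.24 − $21,957.93 = $11,408.31.
In-quota duty = $21,957.93 × 7% = $1,537.06. Over-quota duty = $11,408.31 × 12% = $1,369.00.
Line duty = $1,537.06 + $1,369.00 = $2,906.06.
Line 2 (58.17, Hesar, 3,120 kg, $134,534.40):
Base rate for 58.17 is $6.88/kg.
Origin Hesar qualifies under the Fenara–Hesar agreement and 58.17 is covered: preferential rate Free applies instead.
The additional-duty order on 58.17 targets Meristan, not Hesar; it does not apply.
Duty = $134,534.40 × 0% = $0.00.
Total = $2,906.06 + $0.00 = $2,906.06.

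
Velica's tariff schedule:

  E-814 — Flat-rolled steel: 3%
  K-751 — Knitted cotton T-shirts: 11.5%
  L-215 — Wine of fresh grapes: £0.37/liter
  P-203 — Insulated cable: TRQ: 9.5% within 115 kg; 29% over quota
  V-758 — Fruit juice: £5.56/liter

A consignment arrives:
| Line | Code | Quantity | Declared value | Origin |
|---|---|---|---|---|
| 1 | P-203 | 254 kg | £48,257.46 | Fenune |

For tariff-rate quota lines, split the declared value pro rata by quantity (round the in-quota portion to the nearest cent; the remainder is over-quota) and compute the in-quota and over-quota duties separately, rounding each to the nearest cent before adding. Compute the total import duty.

Line 1 (P-203, Fenune, 254 kg, £48,257.46):
Code P-203 is under a tariff-rate quota (threshold 115 kg). In-quota: 115 kg at 9.5%; over-quota: 139 kg at 29%.
Pro-rata value split: in-quota = £48,257.46 × 115/254 = £21,848.85; over-quota = £48,257.46 − £21,848.85 = £26,408.61.
In-quota duty = £21,848.85 × 9.5% = £2,075.64. Over-quota duty = £26,408.61 × 29% = £7,658.50.
Line duty = £2,075.64 + £7,658.50 = £9,734.14.

£9,734.14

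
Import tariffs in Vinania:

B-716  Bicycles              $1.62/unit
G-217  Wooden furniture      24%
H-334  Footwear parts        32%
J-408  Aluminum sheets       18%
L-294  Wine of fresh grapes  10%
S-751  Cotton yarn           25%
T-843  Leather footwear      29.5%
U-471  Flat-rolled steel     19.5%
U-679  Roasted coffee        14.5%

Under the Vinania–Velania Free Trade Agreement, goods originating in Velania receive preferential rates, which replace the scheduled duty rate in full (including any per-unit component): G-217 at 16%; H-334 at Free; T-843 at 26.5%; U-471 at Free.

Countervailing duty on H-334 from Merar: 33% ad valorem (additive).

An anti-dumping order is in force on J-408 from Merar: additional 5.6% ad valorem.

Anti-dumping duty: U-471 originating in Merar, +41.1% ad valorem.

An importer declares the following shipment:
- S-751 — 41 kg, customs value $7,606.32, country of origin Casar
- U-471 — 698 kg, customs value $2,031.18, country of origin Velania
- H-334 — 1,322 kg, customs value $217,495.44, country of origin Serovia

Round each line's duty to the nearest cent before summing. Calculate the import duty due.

$71,500.12

Line 1 (S-751, Casar, 41 kg, $7,606.32):
Base rate for S-751 is 25%.
Duty = $7,606.32 × 25% = $1,901.58.
Line 2 (U-471, Velania, 698 kg, $2,031.18):
Base rate for U-471 is 19.5%.
Origin Velania qualifies under the Vinania–Velania agreement and U-471 is covered: preferential rate Free applies instead.
The additional-duty order on U-471 targets Merar, not Velania; it does not apply.
Duty = $2,031.18 × 0% = $0.00.
Line 3 (H-334, Serovia, 1,322 kg, $217,495.44):
Base rate for H-334 is 32%.
H-334 has an FTA preferential rate, but origin Serovia is not Velania; base rate stands.
The additional-duty order on H-334 targets Merar, not Serovia; it does not apply.
Duty = $217,495.44 × 32% = $69,598.54.
Total = $1,901.58 + $0.00 + $69,598.54 = $71,500.12.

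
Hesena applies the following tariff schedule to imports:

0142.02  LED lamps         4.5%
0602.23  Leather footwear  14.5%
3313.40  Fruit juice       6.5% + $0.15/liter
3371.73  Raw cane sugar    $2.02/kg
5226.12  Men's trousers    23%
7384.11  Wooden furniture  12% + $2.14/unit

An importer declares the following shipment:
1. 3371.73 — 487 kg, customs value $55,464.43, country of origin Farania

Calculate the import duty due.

Line 1 (3371.73, Farania, 487 kg, $55,464.43):
Base rate for 3371.73 is $2.02/kg.
Duty = 487 × $2.02 = $983.74.

$983.74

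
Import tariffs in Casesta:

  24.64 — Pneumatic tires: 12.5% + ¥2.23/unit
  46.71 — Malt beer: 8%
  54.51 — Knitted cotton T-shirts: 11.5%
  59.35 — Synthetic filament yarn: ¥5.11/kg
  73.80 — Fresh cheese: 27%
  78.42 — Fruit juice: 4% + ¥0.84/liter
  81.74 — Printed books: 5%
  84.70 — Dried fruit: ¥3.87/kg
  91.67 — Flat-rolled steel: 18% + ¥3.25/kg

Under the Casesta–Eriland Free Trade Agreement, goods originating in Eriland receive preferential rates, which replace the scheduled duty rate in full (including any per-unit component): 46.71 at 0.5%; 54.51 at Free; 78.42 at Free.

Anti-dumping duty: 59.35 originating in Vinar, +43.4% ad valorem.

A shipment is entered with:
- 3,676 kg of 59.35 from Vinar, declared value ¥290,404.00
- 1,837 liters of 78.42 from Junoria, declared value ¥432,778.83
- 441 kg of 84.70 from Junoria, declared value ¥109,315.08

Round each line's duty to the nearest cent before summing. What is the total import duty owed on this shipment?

Line 1 (59.35, Vinar, 3,676 kg, ¥290,404.00):
Base rate for 59.35 is ¥5.11/kg.
Additional duty on 59.35 from Vinar: +43.4% ad valorem. Applied ad valorem rate = 43.4%.
Duty = ¥290,404.00 × 43.4% + 3,676 × ¥5.11 = ¥144,819.70.
Line 2 (78.42, Junoria, 1,837 liters, ¥432,778.83):
Base rate for 78.42 is 4% + ¥0.84/liter.
78.42 has an FTA preferential rate, but origin Junoria is not Eriland; base rate stands.
Duty = ¥432,778.83 × 4% + 1,837 × ¥0.84 = ¥18,854.23.
Line 3 (84.70, Junoria, 441 kg, ¥109,315.08):
Base rate for 84.70 is ¥3.87/kg.
Duty = 441 × ¥3.87 = ¥1,706.67.
Total = ¥144,819.70 + ¥18,854.23 + ¥1,706.67 = ¥165,380.60.

¥165,380.60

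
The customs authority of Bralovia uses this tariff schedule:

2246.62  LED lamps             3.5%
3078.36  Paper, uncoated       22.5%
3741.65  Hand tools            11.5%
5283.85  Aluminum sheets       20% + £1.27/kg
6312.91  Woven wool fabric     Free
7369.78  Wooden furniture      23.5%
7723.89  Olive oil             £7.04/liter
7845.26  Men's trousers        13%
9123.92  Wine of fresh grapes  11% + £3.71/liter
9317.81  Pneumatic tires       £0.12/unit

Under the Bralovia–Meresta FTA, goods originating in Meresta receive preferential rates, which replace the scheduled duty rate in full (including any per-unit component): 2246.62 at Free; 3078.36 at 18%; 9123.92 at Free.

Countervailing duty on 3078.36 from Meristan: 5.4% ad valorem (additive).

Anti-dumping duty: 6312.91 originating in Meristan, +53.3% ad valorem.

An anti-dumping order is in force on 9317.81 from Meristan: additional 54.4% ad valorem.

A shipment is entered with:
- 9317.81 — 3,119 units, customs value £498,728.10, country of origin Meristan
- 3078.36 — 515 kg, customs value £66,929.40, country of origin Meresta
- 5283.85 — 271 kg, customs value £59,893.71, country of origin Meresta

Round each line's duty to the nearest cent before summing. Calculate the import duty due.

£296,052.57

Line 1 (9317.81, Meristan, 3,119 units, £498,728.10):
Base rate for 9317.81 is £0.12/unit.
Additional duty on 9317.81 from Meristan: +54.4% ad valorem. Applied ad valorem rate = 54.4%.
Duty = £498,728.10 × 54.4% + 3,119 × £0.12 = £271,682.37.
Line 2 (3078.36, Meresta, 515 kg, £66,929.40):
Base rate for 3078.36 is 22.5%.
Origin Meresta qualifies under the Bralovia–Meresta agreement and 3078.36 is covered: preferential rate 18% applies instead.
The additional-duty order on 3078.36 targets Meristan, not Meresta; it does not apply.
Duty = £66,929.40 × 18% = £12,047.29.
Line 3 (5283.85, Meresta, 271 kg, £59,893.71):
Base rate for 5283.85 is 20% + £1.27/kg.
Origin Meresta is the FTA partner but 5283.85 is not on the preference list; base rate stands.
Duty = £59,893.71 × 20% + 271 × £1.27 = £12,322.91.
Total = £271,682.37 + £12,047.29 + £12,322.91 = £296,052.57.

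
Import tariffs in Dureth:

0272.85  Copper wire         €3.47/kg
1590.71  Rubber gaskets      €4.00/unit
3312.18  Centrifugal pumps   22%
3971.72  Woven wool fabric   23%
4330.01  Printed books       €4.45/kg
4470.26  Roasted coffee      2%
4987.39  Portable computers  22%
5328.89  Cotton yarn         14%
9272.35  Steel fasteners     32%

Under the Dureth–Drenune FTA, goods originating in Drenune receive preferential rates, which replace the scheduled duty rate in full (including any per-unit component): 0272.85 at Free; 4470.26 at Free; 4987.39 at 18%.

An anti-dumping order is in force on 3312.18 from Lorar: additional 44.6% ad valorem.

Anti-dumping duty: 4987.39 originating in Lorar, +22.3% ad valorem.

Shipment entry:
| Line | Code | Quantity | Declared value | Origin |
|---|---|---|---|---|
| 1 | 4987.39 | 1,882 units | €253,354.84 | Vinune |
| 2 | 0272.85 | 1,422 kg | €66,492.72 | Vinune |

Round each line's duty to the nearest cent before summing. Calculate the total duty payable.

€60,672.40

Line 1 (4987.39, Vinune, 1,882 units, €253,354.84):
Base rate for 4987.39 is 22%.
4987.39 has an FTA preferential rate, but origin Vinune is not Drenune; base rate stands.
The additional-duty order on 4987.39 targets Lorar, not Vinune; it does not apply.
Duty = €253,354.84 × 22% = €55,738.06.
Line 2 (0272.85, Vinune, 1,422 kg, €66,492.72):
Base rate for 0272.85 is €3.47/kg.
0272.85 has an FTA preferential rate, but origin Vinune is not Drenune; base rate stands.
Duty = 1,422 × €3.47 = €4,934.34.
Total = €55,738.06 + €4,934.34 = €60,672.40.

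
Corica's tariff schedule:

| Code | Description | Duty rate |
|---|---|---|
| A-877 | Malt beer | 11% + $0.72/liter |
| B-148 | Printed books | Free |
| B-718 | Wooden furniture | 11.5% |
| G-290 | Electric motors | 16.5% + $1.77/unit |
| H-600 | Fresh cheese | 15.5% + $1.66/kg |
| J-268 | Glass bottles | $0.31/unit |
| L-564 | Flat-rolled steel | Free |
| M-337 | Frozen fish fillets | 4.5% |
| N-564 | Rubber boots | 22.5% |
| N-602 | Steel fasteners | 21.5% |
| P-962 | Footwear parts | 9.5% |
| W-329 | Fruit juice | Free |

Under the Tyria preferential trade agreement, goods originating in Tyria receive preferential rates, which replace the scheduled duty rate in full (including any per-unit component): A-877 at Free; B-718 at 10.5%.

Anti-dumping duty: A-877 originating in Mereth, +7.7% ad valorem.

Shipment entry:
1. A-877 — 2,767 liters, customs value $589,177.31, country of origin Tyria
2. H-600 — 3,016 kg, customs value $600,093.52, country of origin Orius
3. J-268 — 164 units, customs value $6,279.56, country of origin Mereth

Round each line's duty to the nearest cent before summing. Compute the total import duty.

$98,071.90

Line 1 (A-877, Tyria, 2,767 liters, $589,177.31):
Base rate for A-877 is 11% + $0.72/liter.
Origin Tyria qualifies under the Corica–Tyria agreement and A-877 is covered: preferential rate Free applies instead.
The additional-duty order on A-877 targets Mereth, not Tyria; it does not apply.
Duty = $589,177.31 × 0% = $0.00.
Line 2 (H-600, Orius, 3,016 kg, $600,093.52):
Base rate for H-600 is 15.5% + $1.66/kg.
Duty = $600,093.52 × 15.5% + 3,016 × $1.66 = $98,021.06.
Line 3 (J-268, Mereth, 164 units, $6,279.56):
Base rate for J-268 is $0.31/unit.
Duty = 164 × $0.31 = $50.84.
Total = $0.00 + $98,021.06 + $50.84 = $98,071.90.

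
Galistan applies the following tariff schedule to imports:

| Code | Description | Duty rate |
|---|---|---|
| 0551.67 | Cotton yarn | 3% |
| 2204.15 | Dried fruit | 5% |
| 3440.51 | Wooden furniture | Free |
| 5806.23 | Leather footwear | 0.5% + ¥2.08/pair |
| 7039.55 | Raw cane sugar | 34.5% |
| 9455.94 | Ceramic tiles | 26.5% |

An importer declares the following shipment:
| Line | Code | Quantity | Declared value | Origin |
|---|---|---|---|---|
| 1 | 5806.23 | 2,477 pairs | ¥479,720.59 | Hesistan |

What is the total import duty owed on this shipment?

Line 1 (5806.23, Hesistan, 2,477 pairs, ¥479,720.59):
Base rate for 5806.23 is 0.5% + ¥2.08/pair.
Duty = ¥479,720.59 × 0.5% + 2,477 × ¥2.08 = ¥7,550.76.

¥7,550.76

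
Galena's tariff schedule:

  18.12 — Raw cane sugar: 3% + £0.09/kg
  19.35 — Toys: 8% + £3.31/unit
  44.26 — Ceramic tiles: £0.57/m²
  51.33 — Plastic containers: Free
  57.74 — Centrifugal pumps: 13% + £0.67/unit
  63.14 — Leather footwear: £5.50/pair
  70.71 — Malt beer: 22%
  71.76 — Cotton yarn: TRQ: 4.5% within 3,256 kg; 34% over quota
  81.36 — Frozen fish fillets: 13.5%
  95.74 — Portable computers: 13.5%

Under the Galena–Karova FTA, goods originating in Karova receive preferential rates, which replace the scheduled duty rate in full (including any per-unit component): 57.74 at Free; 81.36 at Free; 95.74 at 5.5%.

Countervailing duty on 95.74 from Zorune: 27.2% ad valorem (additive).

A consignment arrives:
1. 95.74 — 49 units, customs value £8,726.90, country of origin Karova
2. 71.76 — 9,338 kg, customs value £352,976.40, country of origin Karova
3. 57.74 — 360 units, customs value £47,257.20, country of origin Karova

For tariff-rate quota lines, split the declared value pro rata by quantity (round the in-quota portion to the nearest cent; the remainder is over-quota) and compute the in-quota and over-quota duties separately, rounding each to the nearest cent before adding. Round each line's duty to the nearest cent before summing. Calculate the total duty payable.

£84,184.30

Line 1 (95.74, Karova, 49 units, £8,726.90):
Base rate for 95.74 is 13.5%.
Origin Karova qualifies under the Galena–Karova agreement and 95.74 is covered: preferential rate 5.5% applies instead.
The additional-duty order on 95.74 targets Zorune, not Karova; it does not apply.
Duty = £8,726.90 × 5.5% = £479.98.
Line 2 (71.76, Karova, 9,338 kg, £352,976.40):
Code 71.76 is under a tariff-rate quota (threshold 3,256 kg). In-quota: 3,256 kg at 4.5%; over-quota: 6,082 kg at 34%.
Pro-rata value split: in-quota = £352,976.40 × 3,256/9,338 = £123,076.80; over-quota = £352,976.40 − £123,076.80 = £229,899.60.
In-quota duty = £123,076.80 × 4.5% = £5,538.46. Over-quota duty = £229,899.60 × 34% = £78,165.86.
Line duty = £5,538.46 + £78,165.86 = £83,704.32.
Line 3 (57.74, Karova, 360 units, £47,257.20):
Base rate for 57.74 is 13% + £0.67/unit.
Origin Karova qualifies under the Galena–Karova agreement and 57.74 is covered: preferential rate Free applies instead.
Duty = £47,257.20 × 0% = £0.00.
Total = £479.98 + £83,704.32 + £0.00 = £84,184.30.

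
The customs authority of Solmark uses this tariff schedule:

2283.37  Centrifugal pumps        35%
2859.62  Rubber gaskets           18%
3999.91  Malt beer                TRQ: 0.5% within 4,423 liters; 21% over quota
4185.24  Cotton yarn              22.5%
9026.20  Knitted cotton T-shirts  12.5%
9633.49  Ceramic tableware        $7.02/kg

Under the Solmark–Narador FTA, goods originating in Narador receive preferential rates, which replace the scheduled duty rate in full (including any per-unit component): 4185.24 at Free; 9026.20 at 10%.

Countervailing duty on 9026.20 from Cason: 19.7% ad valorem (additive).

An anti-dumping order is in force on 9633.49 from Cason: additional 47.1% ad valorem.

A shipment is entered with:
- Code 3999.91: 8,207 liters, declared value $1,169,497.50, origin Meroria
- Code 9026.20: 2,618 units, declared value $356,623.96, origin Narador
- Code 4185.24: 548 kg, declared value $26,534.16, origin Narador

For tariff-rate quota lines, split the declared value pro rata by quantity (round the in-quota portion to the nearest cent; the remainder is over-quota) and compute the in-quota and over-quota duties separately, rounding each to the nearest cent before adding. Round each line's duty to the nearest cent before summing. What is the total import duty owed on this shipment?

Line 1 (3999.91, Meroria, 8,207 liters, $1,169,497.50):
Code 3999.91 is under a tariff-rate quota (threshold 4,423 liters). In-quota: 4,423 liters at 0.5%; over-quota: 3,784 liters at 21%.
Pro-rata value split: in-quota = $1,169,497.50 × 4,423/8,207 = $630,277.50; over-quota = $1,169,497.50 − $630,277.50 = $539,220.00.
In-quota duty = $630,277.50 × 0.5% = $3,151.39. Over-quota duty = $539,220.00 × 21% = $113,236.20.
Line duty = $3,151.39 + $113,236.20 = $116,387.59.
Line 2 (9026.20, Narador, 2,618 units, $356,623.96):
Base rate for 9026.20 is 12.5%.
Origin Narador qualifies under the Solmark–Narador agreement and 9026.20 is covered: preferential rate 10% applies instead.
The additional-duty order on 9026.20 targets Cason, not Narador; it does not apply.
Duty = $356,623.96 × 10% = $35,662.40.
Line 3 (4185.24, Narador, 548 kg, $26,534.16):
Base rate for 4185.24 is 22.5%.
Origin Narador qualifies under the Solmark–Narador agreement and 4185.24 is covered: preferential rate Free applies instead.
Duty = $26,534.16 × 0% = $0.00.
Total = $116,387.59 + $35,662.40 + $0.00 = $152,049.99.

$152,049.99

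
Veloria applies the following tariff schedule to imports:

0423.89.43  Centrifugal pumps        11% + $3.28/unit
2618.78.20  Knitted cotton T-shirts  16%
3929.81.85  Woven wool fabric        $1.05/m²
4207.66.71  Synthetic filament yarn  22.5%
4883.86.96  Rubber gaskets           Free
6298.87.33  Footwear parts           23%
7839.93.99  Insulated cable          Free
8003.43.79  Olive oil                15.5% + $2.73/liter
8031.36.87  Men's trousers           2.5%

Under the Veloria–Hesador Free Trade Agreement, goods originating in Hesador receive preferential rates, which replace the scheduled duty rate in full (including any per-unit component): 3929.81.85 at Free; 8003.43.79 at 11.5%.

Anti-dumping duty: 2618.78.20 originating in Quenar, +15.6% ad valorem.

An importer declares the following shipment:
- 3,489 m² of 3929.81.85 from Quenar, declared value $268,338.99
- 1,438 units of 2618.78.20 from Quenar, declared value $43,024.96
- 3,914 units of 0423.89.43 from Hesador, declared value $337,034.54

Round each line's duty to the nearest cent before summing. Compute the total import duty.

Line 1 (3929.81.85, Quenar, 3,489 m², $268,338.99):
Base rate for 3929.81.85 is $1.05/m².
3929.81.85 has an FTA preferential rate, but origin Quenar is not Hesador; base rate stands.
Duty = 3,489 × $1.05 = $3,663.45.
Line 2 (2618.78.20, Quenar, 1,438 units, $43,024.96):
Base rate for 2618.78.20 is 16%.
Additional duty on 2618.78.20 from Quenar: +15.6%. Applied ad valorem rate: 16% + 15.6% = 31.6%.
Duty = $43,024.96 × 31.6% = $13,595.89.
Line 3 (0423.89.43, Hesador, 3,914 units, $337,034.54):
Base rate for 0423.89.43 is 11% + $3.28/unit.
Origin Hesador is the FTA partner but 0423.89.43 is not on the preference list; base rate stands.
Duty = $337,034.54 × 11% + 3,914 × $3.28 = $49,911.72.
Total = $3,663.45 + $13,595.89 + $49,911.72 = $67,171.06.

$67,171.06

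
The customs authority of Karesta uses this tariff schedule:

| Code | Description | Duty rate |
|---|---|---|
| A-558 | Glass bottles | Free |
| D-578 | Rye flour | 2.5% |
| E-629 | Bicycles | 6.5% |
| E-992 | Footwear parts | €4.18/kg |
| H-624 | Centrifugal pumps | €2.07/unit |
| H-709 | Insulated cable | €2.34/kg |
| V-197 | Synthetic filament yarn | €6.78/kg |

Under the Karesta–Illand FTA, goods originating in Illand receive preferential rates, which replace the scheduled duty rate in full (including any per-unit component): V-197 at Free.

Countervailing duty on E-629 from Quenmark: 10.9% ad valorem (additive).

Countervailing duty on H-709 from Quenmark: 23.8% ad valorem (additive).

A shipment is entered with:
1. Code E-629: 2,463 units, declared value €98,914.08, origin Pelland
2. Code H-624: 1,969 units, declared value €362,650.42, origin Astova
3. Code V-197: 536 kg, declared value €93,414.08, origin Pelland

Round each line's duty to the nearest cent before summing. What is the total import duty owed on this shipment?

Line 1 (E-629, Pelland, 2,463 units, €98,914.08):
Base rate for E-629 is 6.5%.
The additional-duty order on E-629 targets Quenmark, not Pelland; it does not apply.
Duty = €98,914.08 × 6.5% = €6,429.42.
Line 2 (H-624, Astova, 1,969 units, €362,650.42):
Base rate for H-624 is €2.07/unit.
Duty = 1,969 × €2.07 = €4,075.83.
Line 3 (V-197, Pelland, 536 kg, €93,414.08):
Base rate for V-197 is €6.78/kg.
V-197 has an FTA preferential rate, but origin Pelland is not Illand; base rate stands.
Duty = 536 × €6.78 = €3,634.08.
Total = €6,429.42 + €4,075.83 + €3,634.08 = €14,139.33.

€14,139.33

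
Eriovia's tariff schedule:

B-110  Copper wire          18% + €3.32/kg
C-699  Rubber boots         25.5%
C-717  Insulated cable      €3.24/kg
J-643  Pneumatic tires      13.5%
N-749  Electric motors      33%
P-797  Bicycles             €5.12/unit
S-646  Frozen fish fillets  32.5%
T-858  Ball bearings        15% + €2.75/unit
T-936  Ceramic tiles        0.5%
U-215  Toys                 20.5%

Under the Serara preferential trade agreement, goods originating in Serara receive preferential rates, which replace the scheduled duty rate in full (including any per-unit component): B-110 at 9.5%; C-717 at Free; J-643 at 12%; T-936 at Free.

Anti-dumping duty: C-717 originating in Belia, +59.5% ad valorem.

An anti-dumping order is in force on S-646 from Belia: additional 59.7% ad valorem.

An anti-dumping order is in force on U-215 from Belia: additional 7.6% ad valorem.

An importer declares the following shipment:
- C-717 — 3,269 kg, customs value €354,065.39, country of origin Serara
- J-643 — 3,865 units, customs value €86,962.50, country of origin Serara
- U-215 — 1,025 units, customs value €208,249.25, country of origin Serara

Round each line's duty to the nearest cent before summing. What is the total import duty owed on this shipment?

€53,126.60

Line 1 (C-717, Serara, 3,269 kg, €354,065.39):
Base rate for C-717 is €3.24/kg.
Origin Serara qualifies under the Eriovia–Serara agreement and C-717 is covered: preferential rate Free applies instead.
The additional-duty order on C-717 targets Belia, not Serara; it does not apply.
Duty = €354,065.39 × 0% = €0.00.
Line 2 (J-643, Serara, 3,865 units, €86,962.50):
Base rate for J-643 is 13.5%.
Origin Serara qualifies under the Eriovia–Serara agreement and J-643 is covered: preferential rate 12% applies instead.
Duty = €86,962.50 × 12% = €10,435.50.
Line 3 (U-215, Serara, 1,025 units, €208,249.25):
Base rate for U-215 is 20.5%.
Origin Serara is the FTA partner but U-215 is not on the preference list; base rate stands.
The additional-duty order on U-215 targets Belia, not Serara; it does not apply.
Duty = €208,249.25 × 20.5% = €42,691.10.
Total = €0.00 + €10,435.50 + €42,691.10 = €53,126.60.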